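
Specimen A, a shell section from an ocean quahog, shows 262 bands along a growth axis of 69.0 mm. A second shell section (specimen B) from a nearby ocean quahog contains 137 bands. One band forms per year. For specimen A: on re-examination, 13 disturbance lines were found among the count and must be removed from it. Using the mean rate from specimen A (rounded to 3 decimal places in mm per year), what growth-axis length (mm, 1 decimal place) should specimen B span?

37.9 mm

Specimen A: after corrections the count is 262 − 13 = 249 bands.
A: Extension rate ≈ 69.0 / 249 = 0.277 mm/yr.
For B, 0.277 mm/year × 137 years = 37.9 mm.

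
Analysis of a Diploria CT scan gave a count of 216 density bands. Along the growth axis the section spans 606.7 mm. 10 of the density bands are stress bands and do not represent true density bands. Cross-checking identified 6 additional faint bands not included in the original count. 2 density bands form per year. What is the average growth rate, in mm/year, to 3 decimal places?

Correcting the raw count gives 216 − 10 + 6 = 212 true density bands.
With 2 density bands per year, 212 / 2 = 106 years.
Mean rate = 606.7 mm / 106 years ≈ 5.724 mm/year.

5.724 mm/year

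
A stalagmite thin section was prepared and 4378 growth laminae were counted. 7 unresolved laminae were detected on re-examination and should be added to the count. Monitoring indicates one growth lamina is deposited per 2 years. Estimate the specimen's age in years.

True growth lamina count = 4378 + 7 = 4385.
Multiplying by 2 years per growth lamina: 4385 × 2 = 8770 years.

8770 years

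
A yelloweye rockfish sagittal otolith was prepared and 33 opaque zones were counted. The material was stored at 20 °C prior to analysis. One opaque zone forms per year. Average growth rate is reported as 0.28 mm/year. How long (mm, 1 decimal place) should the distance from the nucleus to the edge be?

The record spans 33 years at 0.28 mm per year.
Predicted length = 0.28 mm/year × 33 years = 9.2 mm.

9.2 mm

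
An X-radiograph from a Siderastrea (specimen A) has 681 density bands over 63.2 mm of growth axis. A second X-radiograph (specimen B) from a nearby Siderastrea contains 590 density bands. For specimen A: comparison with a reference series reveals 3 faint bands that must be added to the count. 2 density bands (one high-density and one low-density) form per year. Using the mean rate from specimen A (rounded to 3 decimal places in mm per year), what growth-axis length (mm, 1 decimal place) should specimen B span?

54.6 mm

Specimen A: correcting the raw count gives 681 + 3 = 684 true density bands.
Specimen A: with 2 density bands per year, 684 / 2 = 342 years.
A: Mean rate = 63.2 mm / 342 years ≈ 0.185 mm/yr.
Specimen B: 590 density bands at 2 per year is 590 / 2 = 295 years. B's length ≈ 0.185 × 295 = 54.6 mm.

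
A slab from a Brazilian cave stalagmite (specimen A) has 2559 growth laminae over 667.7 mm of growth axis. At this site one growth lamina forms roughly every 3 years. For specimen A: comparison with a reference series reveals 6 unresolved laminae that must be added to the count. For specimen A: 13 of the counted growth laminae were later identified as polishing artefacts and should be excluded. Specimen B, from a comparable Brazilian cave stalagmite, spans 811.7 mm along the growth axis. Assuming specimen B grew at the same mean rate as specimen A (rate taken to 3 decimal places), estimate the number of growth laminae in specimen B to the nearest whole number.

Specimen A: true growth lamina count = 2559 − 13 + 6 = 2552.
Specimen A: at 3 years per growth lamina, 2552 × 3 = 7656 years.
A: 667.7 mm over 7656 years gives 667.7 / 7656 ≈ 0.087 mm per year.
For B, 811.7 / 0.087 = 9329.89 years; at 3 years per growth lamina that is 9329.89 / 3 ≈ 3110 growth laminae.

3110 growth laminae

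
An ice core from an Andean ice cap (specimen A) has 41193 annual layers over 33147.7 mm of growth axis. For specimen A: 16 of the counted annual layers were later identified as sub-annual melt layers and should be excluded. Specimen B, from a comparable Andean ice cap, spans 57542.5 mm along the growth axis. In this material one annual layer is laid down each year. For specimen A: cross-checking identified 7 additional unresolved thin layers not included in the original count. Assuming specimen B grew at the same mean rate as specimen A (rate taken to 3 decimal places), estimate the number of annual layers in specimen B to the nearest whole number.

Specimen A: adjusted count: 41193 − 16 + 7 = 41184 annual layers.
A: 33147.7 mm over 41184 years gives 33147.7 / 41184 ≈ 0.805 mm/yr.
Specimen B: 57542.5 mm / 0.805 mm per year = 71481.37 years ≈ 71481 annual layers.

71481 annual layers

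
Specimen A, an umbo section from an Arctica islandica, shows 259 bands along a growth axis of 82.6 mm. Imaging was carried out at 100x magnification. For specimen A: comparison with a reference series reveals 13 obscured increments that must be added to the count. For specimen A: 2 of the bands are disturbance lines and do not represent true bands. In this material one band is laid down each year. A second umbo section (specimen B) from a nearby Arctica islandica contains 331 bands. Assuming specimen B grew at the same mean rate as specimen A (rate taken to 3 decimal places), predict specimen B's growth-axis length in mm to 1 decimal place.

101.3 mm

Specimen A: adjusted count: 259 − 2 + 13 = 270 bands.
A: Mean rate = 82.6 mm / 270 years ≈ 0.306 mm/yr.
For B, 0.306 mm/year × 331 years = 101.3 mm.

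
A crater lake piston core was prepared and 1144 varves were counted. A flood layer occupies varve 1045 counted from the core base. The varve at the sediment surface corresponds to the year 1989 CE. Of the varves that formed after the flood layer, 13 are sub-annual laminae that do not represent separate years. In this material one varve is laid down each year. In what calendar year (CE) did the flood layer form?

1144 − 1045 = 99 varves lie beyond the flood layer toward the sediment surface.
Excluding 13 false varves: 99 − 13 = 86.
The varve at the sediment surface is 1989 CE, so the flood layer dates to 1989 − 86 = 1903 CE.

1903 CE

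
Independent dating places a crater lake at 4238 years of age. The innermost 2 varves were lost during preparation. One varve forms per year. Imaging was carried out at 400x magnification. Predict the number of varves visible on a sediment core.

One varve per year gives 4238 varves over 4238 years.
4238 − 2 missed = 4236 varves expected in the prepared section.

4236 varves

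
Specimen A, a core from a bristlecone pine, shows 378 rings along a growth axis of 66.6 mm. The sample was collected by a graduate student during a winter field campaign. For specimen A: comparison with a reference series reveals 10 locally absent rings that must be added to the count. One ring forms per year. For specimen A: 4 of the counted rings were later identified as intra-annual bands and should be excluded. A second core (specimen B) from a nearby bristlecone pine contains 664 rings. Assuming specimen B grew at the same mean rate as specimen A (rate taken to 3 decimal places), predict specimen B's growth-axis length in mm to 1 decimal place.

114.9 mm

Specimen A: after corrections the count is 378 − 4 + 10 = 384 rings.
A: Extension rate ≈ 66.6 / 384 = 0.173 mm per year.
For B, 0.173 mm/year × 664 years = 114.9 mm.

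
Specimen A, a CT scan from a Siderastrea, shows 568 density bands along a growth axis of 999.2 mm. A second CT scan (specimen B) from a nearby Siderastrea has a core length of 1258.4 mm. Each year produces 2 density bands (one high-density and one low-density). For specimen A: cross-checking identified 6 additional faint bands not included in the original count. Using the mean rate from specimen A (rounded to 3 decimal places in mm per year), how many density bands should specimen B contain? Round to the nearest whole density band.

Specimen A: true density band count = 568 + 6 = 574.
Specimen A: with 2 density bands per year, 574 / 2 = 287 years.
A: 999.2 mm over 287 years gives 999.2 / 287 ≈ 3.482 mm/yr.
Specimen B: 1258.4 mm / 3.482 mm per year = 361.40 years; at 2 density bands per year that is 361.40 × 2 ≈ 723 density bands.

723 density bands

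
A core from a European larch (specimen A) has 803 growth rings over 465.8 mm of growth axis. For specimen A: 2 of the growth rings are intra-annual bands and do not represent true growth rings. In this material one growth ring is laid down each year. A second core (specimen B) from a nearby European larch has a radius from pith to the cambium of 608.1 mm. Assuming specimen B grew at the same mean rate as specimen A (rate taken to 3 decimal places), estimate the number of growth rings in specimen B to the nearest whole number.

1045 growth rings

Specimen A: true growth ring count = 803 − 2 = 801.
A: Mean rate = 465.8 mm / 801 years ≈ 0.582 mm/year.
Specimen B: 608.1 mm / 0.582 mm per year = 1044.85 years ≈ 1045 growth rings.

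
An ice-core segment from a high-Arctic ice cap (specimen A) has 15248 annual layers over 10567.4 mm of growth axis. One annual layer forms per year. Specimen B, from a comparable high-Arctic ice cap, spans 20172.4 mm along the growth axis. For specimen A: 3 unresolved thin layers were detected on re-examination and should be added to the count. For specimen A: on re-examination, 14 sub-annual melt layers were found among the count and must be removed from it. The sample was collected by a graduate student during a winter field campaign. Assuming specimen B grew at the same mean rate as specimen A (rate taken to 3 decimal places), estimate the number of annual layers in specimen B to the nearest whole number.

29067 annual layers

Specimen A: after corrections the count is 15248 − 14 + 3 = 15237 annual layers.
A: Extension rate ≈ 10567.4 / 15237 = 0.694 mm per year.
B spans 20172.4 / 0.694 = 29066.86 years ≈ 29067 annual layers.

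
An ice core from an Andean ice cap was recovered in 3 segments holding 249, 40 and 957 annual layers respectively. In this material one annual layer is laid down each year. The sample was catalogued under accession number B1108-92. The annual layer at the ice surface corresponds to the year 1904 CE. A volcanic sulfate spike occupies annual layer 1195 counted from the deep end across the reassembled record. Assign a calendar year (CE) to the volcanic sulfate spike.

1853 CE

Total annual layers = 249 + 40 + 957 = 1246.
1246 − 1195 = 51 annual layers lie beyond the volcanic sulfate spike toward the ice surface.
The annual layer at the ice surface is 1904 CE, so the volcanic sulfate spike dates to 1904 − 51 = 1853 CE.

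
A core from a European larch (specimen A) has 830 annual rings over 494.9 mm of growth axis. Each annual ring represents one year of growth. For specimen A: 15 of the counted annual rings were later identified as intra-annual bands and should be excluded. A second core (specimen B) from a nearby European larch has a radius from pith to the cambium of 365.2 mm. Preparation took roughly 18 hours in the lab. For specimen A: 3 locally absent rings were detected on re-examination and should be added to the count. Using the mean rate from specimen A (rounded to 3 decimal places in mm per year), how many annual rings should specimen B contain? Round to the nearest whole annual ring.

Specimen A: adjusted count: 830 − 15 + 3 = 818 annual rings.
A: 494.9 mm over 818 years gives 494.9 / 818 ≈ 0.605 mm per year.
For B, 365.2 / 0.605 = 603.64 years ≈ 604 annual rings.

604 annual rings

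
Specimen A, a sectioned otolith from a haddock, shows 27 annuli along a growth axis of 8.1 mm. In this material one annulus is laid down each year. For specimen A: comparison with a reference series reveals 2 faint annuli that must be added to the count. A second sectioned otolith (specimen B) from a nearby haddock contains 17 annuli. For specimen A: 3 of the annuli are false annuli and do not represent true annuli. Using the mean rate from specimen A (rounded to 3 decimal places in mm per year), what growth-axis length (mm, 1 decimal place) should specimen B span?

5.3 mm

Specimen A: adjusted count: 27 − 3 + 2 = 26 annuli.
A: Mean rate = 8.1 mm / 26 years ≈ 0.312 mm/year.
For B, 0.312 mm/year × 17 years = 5.3 mm.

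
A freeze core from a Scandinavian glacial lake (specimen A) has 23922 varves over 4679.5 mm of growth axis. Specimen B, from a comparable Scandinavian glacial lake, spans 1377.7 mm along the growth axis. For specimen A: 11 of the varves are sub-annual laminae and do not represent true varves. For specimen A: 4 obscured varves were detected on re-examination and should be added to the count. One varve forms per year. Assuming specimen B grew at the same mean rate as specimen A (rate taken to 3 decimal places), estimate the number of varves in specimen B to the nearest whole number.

Specimen A: adjusted count: 23922 − 11 + 4 = 23915 varves.
A: Extension rate ≈ 4679.5 / 23915 = 0.196 mm/year.
B spans 1377.7 / 0.196 = 7029.08 years ≈ 7029 varves.

7029 varves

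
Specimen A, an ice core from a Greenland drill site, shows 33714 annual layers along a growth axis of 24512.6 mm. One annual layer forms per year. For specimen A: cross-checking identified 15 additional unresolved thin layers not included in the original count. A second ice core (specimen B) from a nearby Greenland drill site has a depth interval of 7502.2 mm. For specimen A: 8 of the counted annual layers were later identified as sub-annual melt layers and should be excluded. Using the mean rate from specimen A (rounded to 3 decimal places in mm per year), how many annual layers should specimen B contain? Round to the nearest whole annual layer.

Specimen A: correcting the raw count gives 33714 − 8 + 15 = 33721 true annual layers.
A: Extension rate ≈ 24512.6 / 33721 = 0.727 mm per year.
B spans 7502.2 / 0.727 = 10319.39 years ≈ 10319 annual layers.

10319 annual layers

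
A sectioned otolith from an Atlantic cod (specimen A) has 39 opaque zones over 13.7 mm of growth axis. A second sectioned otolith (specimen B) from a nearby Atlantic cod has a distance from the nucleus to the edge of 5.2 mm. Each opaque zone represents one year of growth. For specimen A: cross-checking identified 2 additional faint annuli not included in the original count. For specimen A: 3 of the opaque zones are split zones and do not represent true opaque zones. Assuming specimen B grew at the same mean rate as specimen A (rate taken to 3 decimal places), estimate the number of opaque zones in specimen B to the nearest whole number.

Specimen A: correcting the raw count gives 39 − 3 + 2 = 38 true opaque zones.
A: 13.7 mm over 38 years gives 13.7 / 38 ≈ 0.361 mm/year.
For B, 5.2 / 0.361 = 14.40 years ≈ 14 opaque zones.

14 opaque zones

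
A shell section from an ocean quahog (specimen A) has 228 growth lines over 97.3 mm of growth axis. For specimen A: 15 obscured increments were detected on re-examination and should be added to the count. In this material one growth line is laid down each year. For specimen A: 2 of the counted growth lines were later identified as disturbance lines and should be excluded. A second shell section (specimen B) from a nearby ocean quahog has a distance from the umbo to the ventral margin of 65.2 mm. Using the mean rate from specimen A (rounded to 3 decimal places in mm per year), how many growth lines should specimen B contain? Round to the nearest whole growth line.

161 growth lines

Specimen A: after corrections the count is 228 − 2 + 15 = 241 growth lines.
A: Extension rate ≈ 97.3 / 241 = 0.404 mm per year.
B spans 65.2 / 0.404 = 161.39 years ≈ 161 growth lines.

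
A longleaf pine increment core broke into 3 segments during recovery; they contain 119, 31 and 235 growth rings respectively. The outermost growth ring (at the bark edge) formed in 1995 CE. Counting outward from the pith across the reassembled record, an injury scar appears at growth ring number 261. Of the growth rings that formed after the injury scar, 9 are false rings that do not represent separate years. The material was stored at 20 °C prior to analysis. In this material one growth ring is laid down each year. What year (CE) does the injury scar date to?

1880 CE

Total growth rings = 119 + 31 + 235 = 385.
Between growth ring 261 and the bark edge there are 385 − 261 = 124 growth rings.
124 − 9 false = 115 true growth rings after the injury scar.
Counting back 115 years from 1995 CE places the injury scar in 1995 − 115 = 1880 CE.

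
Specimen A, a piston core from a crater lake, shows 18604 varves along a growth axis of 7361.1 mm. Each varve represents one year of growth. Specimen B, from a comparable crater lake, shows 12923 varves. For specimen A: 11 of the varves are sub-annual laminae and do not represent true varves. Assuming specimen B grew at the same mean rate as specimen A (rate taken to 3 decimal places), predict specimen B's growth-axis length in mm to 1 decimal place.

Specimen A: adjusted count: 18604 − 11 = 18593 varves.
A: 7361.1 mm over 18593 years gives 7361.1 / 18593 ≈ 0.396 mm per year.
B's length ≈ 0.396 × 12923 = 5117.5 mm.

5117.5 mm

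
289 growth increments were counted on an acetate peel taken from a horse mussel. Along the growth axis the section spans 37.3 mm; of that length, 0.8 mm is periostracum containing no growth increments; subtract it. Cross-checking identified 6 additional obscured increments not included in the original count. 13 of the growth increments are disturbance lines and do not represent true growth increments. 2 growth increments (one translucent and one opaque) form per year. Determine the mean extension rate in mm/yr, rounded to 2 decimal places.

Adjusted count: 289 − 13 + 6 = 282 growth increments.
With 2 growth increments per year, 282 / 2 = 141 years.
Removing the 0.8 mm offcut leaves 37.3 − 0.8 = 36.5 mm.
36.5 mm over 141 years gives 36.5 / 141 ≈ 0.26 mm/yr.

0.26 mm/yr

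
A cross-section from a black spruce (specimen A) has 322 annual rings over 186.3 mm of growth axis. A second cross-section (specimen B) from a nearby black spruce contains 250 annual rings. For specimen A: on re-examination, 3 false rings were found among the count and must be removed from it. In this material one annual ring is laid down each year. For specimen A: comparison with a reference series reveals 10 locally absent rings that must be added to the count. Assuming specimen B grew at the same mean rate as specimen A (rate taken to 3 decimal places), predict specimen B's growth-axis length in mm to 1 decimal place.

Specimen A: correcting the raw count gives 322 − 3 + 10 = 329 true annual rings.
A: Extension rate ≈ 186.3 / 329 = 0.566 mm/yr.
B's length ≈ 0.566 × 250 = 141.5 mm.

141.5 mm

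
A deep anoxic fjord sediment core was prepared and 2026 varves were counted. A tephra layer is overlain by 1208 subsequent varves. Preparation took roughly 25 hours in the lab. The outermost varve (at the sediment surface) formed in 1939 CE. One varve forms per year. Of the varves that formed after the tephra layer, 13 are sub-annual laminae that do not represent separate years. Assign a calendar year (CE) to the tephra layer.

744 CE

There are 1208 varves younger than the tephra layer.
Excluding 13 false varves: 1208 − 13 = 1195.
The varve at the sediment surface is 1939 CE, so the tephra layer dates to 1939 − 1195 = 744 CE.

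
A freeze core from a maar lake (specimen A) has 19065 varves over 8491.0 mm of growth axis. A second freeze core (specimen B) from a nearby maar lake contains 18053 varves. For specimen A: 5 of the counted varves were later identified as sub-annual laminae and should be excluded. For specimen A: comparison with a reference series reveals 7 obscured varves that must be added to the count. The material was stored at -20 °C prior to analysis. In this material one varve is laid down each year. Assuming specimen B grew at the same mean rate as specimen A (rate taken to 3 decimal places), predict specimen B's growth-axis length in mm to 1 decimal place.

Specimen A: true varve count = 19065 − 5 + 7 = 19067.
A: Extension rate ≈ 8491.0 / 19067 = 0.445 mm per year.
Length of B = 0.445 × 18053 = 8033.6 mm.

8033.6 mm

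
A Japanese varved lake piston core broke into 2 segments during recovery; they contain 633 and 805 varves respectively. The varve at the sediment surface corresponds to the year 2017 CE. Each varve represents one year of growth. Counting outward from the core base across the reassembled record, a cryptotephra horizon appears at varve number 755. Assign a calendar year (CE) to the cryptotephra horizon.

1334 CE

Total varves = 633 + 805 = 1438.
1438 − 755 = 683 varves lie beyond the cryptotephra horizon toward the sediment surface.
2017 − 683 = 1334 CE.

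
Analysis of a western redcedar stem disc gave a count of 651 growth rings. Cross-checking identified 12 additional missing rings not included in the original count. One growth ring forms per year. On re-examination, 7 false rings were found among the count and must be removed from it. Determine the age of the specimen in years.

656 years

Adjusted count: 651 − 7 + 12 = 656 growth rings.
With a one-to-one growth ring periodicity this is 656 years.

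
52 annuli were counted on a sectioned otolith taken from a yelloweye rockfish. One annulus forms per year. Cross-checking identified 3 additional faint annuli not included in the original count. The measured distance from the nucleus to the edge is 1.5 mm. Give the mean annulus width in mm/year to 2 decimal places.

0.03 mm/year

Adjusted count: 52 + 3 = 55 annuli.
Mean rate = 1.5 mm / 55 years ≈ 0.03 mm/year.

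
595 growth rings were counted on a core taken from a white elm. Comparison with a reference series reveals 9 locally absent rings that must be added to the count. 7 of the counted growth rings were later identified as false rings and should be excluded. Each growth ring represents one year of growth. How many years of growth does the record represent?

597 years

Correcting the raw count gives 595 − 7 + 9 = 597 true growth rings.
One growth ring per year makes the duration 597 years.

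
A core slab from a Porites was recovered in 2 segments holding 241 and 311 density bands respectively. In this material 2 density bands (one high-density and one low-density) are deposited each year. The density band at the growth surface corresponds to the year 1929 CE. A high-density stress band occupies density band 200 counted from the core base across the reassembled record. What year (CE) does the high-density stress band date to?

Total density bands = 241 + 311 = 552.
The high-density stress band sits at density band 200 from the core base, so 552 − 200 = 352 density bands formed after it.
With 2 density bands per year, 352 / 2 = 176 years.
The density band at the growth surface is 1929 CE, so the high-density stress band dates to 1929 − 176 = 1753 CE.

1753 CE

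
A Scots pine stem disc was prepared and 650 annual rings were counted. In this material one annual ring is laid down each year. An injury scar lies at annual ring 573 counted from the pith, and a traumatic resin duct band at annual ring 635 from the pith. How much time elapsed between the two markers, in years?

635 − 573 = 62 annual rings lie between the two events.
At one annual ring per year, 62 years elapsed between them.

62 years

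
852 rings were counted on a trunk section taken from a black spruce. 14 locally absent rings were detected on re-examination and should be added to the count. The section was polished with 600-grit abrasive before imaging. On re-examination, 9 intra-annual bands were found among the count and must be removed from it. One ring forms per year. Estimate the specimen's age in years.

Correcting the raw count gives 852 − 9 + 14 = 857 true rings.
With a one-to-one ring periodicity this is 857 years.

857 yr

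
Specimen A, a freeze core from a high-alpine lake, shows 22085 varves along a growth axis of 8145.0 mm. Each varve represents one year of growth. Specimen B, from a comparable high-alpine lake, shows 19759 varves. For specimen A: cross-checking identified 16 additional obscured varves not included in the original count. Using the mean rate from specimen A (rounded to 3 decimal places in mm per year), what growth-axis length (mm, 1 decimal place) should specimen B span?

Specimen A: correcting the raw count gives 22085 + 16 = 22101 true varves.
A: Extension rate ≈ 8145.0 / 22101 = 0.369 mm/yr.
B's length ≈ 0.369 × 19759 = 7291.1 mm.

7291.1 mm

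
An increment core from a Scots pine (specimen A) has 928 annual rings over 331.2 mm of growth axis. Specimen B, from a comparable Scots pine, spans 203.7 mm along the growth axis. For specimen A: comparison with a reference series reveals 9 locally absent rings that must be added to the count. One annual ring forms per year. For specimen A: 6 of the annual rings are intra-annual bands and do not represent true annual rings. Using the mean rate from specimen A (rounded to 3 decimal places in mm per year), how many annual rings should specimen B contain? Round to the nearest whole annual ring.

572 annual rings

Specimen A: after corrections the count is 928 − 6 + 9 = 931 annual rings.
A: 331.2 mm over 931 years gives 331.2 / 931 ≈ 0.356 mm/year.
B spans 203.7 / 0.356 = 572.19 years ≈ 572 annual rings.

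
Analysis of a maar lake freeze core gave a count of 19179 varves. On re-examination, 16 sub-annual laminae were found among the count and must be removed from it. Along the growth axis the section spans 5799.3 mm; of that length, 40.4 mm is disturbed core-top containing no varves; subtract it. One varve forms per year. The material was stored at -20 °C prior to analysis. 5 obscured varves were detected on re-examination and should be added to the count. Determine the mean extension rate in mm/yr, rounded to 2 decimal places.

Correcting the raw count gives 19179 − 16 + 5 = 19168 true varves.
Removing the 40.4 mm offcut leaves 5799.3 − 40.4 = 5758.9 mm.
Extension rate ≈ 5758.9 / 19168 = 0.30 mm/yr.

0.30 mm/yr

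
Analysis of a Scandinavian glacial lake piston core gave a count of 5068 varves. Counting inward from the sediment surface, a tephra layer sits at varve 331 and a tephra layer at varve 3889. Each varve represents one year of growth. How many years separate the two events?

3558 years

Separation: 3889 − 331 = 3558 varves.
That is 3558 years at one varve per year.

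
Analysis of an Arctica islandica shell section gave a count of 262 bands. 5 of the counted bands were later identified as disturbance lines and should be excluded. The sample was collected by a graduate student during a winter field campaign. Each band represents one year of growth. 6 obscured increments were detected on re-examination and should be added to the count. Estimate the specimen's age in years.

Correcting the raw count gives 262 − 5 + 6 = 263 true bands.
With a one-to-one band periodicity this is 263 years.

263 years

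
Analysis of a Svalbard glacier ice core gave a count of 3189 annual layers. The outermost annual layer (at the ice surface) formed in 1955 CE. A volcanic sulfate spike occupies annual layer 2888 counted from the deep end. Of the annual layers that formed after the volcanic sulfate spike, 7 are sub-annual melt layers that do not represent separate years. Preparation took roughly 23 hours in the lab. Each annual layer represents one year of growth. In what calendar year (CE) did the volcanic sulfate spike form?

Between annual layer 2888 and the ice surface there are 3189 − 2888 = 301 annual layers.
Excluding 7 false annual layers: 301 − 7 = 294.
The annual layer at the ice surface is 1955 CE, so the volcanic sulfate spike dates to 1955 − 294 = 1661 CE.

1661 CE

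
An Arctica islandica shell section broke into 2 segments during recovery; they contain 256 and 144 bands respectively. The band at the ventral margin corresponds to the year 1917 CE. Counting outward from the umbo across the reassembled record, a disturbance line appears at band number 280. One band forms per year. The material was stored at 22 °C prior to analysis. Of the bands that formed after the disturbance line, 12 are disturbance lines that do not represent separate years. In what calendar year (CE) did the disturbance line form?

1809 CE

Total bands = 256 + 144 = 400.
400 − 280 = 120 bands lie beyond the disturbance line toward the ventral margin.
120 − 12 false = 108 true bands after the disturbance line.
1917 − 108 = 1809 CE.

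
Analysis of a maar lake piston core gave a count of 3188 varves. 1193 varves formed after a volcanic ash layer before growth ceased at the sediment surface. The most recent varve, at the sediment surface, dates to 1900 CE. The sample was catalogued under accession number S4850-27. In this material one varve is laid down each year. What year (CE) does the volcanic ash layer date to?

There are 1193 varves younger than the volcanic ash layer.
The varve at the sediment surface is 1900 CE, so the volcanic ash layer dates to 1900 − 1193 = 707 CE.

707 CE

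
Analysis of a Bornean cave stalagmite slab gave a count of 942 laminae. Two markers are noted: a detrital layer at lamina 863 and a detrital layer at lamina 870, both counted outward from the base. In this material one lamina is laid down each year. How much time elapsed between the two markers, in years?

7 yr

870 − 863 = 7 laminae lie between the two events.
At one lamina per year, 7 years elapsed between them.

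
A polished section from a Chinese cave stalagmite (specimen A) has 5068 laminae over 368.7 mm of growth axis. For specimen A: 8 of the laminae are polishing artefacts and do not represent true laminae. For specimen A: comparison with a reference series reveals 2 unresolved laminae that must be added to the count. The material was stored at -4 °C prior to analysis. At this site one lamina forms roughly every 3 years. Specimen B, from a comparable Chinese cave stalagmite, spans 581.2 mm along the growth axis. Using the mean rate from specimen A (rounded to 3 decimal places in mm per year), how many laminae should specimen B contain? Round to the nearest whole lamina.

Specimen A: after corrections the count is 5068 − 8 + 2 = 5062 laminae.
Specimen A: at 3 years per lamina, 5062 × 3 = 15186 years.
A: 368.7 mm over 15186 years gives 368.7 / 15186 ≈ 0.024 mm/yr.
For B, 581.2 / 0.024 = 24216.67 years; at 3 years per lamina that is 24216.67 / 3 ≈ 8072 laminae.

8072 laminae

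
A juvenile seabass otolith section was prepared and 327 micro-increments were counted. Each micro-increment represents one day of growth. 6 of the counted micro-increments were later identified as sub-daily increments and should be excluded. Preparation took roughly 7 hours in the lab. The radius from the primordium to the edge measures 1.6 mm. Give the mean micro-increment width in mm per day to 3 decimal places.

Correcting the raw count gives 327 − 6 = 321 true micro-increments.
1.6 mm over 321 days gives 1.6 / 321 ≈ 0.005 mm per day.

0.005 mm per day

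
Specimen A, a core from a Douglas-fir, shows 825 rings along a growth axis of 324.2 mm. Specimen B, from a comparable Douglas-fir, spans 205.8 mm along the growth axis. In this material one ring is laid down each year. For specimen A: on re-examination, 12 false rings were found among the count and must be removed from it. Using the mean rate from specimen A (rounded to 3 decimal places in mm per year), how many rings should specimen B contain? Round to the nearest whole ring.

Specimen A: correcting the raw count gives 825 − 12 = 813 true rings.
A: Mean rate = 324.2 mm / 813 years ≈ 0.399 mm per year.
For B, 205.8 / 0.399 = 515.79 years ≈ 516 rings.

516 rings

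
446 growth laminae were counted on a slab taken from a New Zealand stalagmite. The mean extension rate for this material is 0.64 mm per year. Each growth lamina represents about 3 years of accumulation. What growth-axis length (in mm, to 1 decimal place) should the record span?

446 growth laminae at 3 years each span 446 × 3 = 1338 years.
Length ≈ 0.64 × 1338 = 856.3 mm.

856.3 mm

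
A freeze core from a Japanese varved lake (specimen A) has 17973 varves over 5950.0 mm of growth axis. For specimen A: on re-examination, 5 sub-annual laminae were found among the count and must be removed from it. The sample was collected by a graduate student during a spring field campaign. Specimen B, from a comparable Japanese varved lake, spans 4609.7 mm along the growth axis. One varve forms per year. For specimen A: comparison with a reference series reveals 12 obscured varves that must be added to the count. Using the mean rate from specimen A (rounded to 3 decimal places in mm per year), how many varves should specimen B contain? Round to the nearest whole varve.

Specimen A: true varve count = 17973 − 5 + 12 = 17980.
A: Extension rate ≈ 5950.0 / 17980 = 0.331 mm per year.
For B, 4609.7 / 0.331 = 13926.59 years ≈ 13927 varves.

13927 varves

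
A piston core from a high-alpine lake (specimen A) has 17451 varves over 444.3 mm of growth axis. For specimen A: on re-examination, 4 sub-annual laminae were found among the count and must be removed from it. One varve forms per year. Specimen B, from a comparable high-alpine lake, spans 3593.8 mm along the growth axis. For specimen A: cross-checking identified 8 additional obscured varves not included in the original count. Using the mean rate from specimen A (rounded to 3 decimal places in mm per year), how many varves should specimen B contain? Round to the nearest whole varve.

Specimen A: true varve count = 17451 − 4 + 8 = 17455.
A: Mean rate = 444.3 mm / 17455 years ≈ 0.025 mm per year.
For B, 3593.8 / 0.025 = 143752.00 years ≈ 143752 varves.

143752 varves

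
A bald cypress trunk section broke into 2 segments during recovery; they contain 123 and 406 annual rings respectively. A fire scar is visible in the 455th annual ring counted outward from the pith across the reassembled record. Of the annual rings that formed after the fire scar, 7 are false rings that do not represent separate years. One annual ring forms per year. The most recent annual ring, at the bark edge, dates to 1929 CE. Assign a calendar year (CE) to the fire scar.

Total annual rings = 123 + 406 = 529.
529 − 455 = 74 annual rings lie beyond the fire scar toward the bark edge.
Excluding 7 false annual rings: 74 − 7 = 67.
The annual ring at the bark edge is 1929 CE, so the fire scar dates to 1929 − 67 = 1862 CE.

1862 CE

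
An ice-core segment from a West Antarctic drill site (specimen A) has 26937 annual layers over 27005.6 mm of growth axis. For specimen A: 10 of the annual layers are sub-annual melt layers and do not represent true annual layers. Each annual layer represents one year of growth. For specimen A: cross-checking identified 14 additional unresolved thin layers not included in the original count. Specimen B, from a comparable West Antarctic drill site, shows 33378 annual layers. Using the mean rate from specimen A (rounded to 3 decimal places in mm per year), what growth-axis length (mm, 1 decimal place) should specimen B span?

Specimen A: adjusted count: 26937 − 10 + 14 = 26941 annual layers.
A: Mean rate = 27005.6 mm / 26941 years ≈ 1.002 mm/year.
B's length ≈ 1.002 × 33378 = 33444.8 mm.

33444.8 mm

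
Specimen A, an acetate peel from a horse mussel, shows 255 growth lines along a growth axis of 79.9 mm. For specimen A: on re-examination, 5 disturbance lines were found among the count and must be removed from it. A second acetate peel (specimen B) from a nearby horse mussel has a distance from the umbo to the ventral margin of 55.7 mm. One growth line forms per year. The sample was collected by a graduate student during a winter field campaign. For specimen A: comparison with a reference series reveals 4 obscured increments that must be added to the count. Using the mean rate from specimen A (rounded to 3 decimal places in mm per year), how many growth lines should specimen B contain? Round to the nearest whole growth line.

177 growth lines

Specimen A: true growth line count = 255 − 5 + 4 = 254.
A: Mean rate = 79.9 mm / 254 years ≈ 0.315 mm per year.
B spans 55.7 / 0.315 = 176.83 years ≈ 177 growth lines.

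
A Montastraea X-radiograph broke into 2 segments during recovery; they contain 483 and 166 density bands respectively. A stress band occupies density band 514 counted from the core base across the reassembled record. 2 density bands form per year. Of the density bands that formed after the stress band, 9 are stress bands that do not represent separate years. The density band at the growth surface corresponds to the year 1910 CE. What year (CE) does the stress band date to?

1847 CE

Total density bands = 483 + 166 = 649.
The stress band sits at density band 514 from the core base, so 649 − 514 = 135 density bands formed after it.
Removing the 9 false density bands leaves 135 − 9 = 126 true density bands beyond the stress band.
With 2 density bands per year, 126 / 2 = 63 years.
Counting back 63 years from 1910 CE places the stress band in 1910 − 63 = 1847 CE.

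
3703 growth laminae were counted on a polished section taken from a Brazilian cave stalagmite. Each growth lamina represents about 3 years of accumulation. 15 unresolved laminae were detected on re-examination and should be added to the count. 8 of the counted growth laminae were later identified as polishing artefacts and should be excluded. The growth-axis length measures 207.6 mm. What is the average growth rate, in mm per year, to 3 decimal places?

0.019 mm per year

After corrections the count is 3703 − 8 + 15 = 3710 growth laminae.
At 3 years per growth lamina, 3710 × 3 = 11130 years.
207.6 mm over 11130 years gives 207.6 / 11130 ≈ 0.019 mm per year.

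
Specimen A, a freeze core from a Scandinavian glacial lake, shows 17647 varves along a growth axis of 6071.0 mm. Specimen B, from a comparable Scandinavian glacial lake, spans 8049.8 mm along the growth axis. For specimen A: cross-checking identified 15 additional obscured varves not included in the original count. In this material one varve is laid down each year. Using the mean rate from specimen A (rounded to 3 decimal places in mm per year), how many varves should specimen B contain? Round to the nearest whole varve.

23401 varves

Specimen A: adjusted count: 17647 + 15 = 17662 varves.
A: Mean rate = 6071.0 mm / 17662 years ≈ 0.344 mm/year.
For B, 8049.8 / 0.344 = 23400.58 years ≈ 23401 varves.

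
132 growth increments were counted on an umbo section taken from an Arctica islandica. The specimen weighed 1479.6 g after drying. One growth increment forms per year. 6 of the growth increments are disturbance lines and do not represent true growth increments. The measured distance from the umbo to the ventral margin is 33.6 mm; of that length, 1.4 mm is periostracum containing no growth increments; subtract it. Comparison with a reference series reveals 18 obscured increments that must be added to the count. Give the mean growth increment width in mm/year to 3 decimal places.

0.224 mm/year

True growth increment count = 132 − 6 + 18 = 144.
Net length = 33.6 − 1.4 = 32.2 mm.
Mean rate = 32.2 mm / 144 years ≈ 0.224 mm/year.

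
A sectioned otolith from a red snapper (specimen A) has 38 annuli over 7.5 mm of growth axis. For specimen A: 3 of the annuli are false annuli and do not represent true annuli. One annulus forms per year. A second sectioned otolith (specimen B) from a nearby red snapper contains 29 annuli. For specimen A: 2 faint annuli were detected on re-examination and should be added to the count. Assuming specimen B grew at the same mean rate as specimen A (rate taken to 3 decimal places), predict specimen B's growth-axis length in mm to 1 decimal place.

Specimen A: after corrections the count is 38 − 3 + 2 = 37 annuli.
A: 7.5 mm over 37 years gives 7.5 / 37 ≈ 0.203 mm/year.
Length of B = 0.203 × 29 = 5.9 mm.

5.9 mm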